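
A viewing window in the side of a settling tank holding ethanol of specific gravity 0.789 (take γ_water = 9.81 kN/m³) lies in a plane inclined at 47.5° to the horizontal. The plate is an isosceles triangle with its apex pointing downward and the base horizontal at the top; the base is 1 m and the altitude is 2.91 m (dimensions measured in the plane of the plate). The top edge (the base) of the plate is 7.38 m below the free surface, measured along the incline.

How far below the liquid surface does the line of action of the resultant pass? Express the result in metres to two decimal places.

h_p = 6.20 m

γ = 0.789 × 9.81 = 7.74009 kN/m³.
Let θ = 47.5° be the plate's angle to the horizontal; measure y along the incline from where the plane meets the free surface. Vertical depth h = y·sinθ with sinθ = 0.737277.
With the apex down, the centroid sits h/3 = 2.91/3 = 0.97 m below the base (the top edge), so y_c = 7.38 + 0.97 = 8.35 m and h_c = 8.35 × 0.737277 = 6.15626 m.
A = ½ × 1 × 2.91 = 1.455 m².
Resultant F = γ·h_c·A = 7.74009 × 6.15626 × 1.455 = 69.3308 kN.
I_c = b·h³/36 = 1 × 2.91³/36 = 0.684505 m⁴.
Centre of pressure: y_p = y_c + I_c/(y_c·A) = 8.35 + 0.684505/(8.35 × 1.455) = 8.35 + 0.0563413 = 8.40634 m along the plane.
Vertically, h_p = y_p·sinθ = 8.40634 × 0.737277 = 6.1978 m.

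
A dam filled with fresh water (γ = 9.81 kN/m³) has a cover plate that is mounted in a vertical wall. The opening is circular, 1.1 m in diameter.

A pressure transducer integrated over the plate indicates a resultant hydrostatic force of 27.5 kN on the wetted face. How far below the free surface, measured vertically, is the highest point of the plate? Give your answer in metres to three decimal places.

γ = 9.81 kN/m³.
A = π(0.55)² = 0.950332 m².
From F = γ·h_c·A, the centroid depth is h_c = 27.5/(9.81 × 0.950332) = 2.94977 m.
The centroid is at the centre, 0.55 m below the top of the plate, so the highest point sits at h_top = 2.94977 − 0.55 = 2.39977 m below the surface.

d_top ≈ 2.400 m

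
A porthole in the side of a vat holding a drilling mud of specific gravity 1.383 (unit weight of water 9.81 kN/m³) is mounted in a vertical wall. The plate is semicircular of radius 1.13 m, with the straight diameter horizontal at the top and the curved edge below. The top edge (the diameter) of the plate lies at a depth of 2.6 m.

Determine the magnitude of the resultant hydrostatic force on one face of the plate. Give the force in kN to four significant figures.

γ = 1.383 × 9.81 = 13.56723 kN/m³.
The centroid of a semicircle lies 4r/(3π) = 0.479587 m from the diameter, here below the top edge, so the centroid depth is h_c = 2.6 + 0.479587 = 3.07959 m.
A = πr²/2 = π × 1.13²/2 = 2.00575 m².
Resultant F = γ·h_c·A = 13.56723 × 3.07959 × 2.00575 = 83.8033 kN.

F ≈ 83.80 kN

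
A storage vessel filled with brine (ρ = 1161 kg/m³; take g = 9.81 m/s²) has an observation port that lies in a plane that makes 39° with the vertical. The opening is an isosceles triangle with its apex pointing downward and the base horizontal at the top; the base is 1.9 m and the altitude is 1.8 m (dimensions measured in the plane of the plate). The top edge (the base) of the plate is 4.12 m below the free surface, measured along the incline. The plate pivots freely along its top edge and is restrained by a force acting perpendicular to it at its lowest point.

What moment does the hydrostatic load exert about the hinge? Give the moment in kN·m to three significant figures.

M ≈ 45.6 kN·m

γ = ρg = 1161 × 9.81 / 1000 = 11.38941 kN/m³.
The plate makes 39° with the vertical, i.e. θ = 90° − 39° = 51° to the horizontal. Measuring y along the incline from the free-surface line, vertical depth h = y·sinθ with sinθ = 0.777146.
With the apex down, the centroid sits h/3 = 1.8/3 = 0.6 m below the base (the top edge), so y_c = 4.12 + 0.6 = 4.72 m and h_c = 4.72 × 0.777146 = 3.66813 m.
A = ½ × 1.9 × 1.8 = 1.71 m².
Resultant F = γ·h_c·A = 11.38941 × 3.66813 × 1.71 = 71.4401 kN.
I_c = b·h³/36 = 1.9 × 1.8³/36 = 0.3078 m⁴.
Centre of pressure: y_p = y_c + I_c/(y_c·A) = 4.72 + 0.3078/(4.72 × 1.71) = 4.72 + 0.0381356 = 4.75814 m along the plane.
The resultant acts 0.6 + 0.0381356 = 0.638136 m (along the plate) below the hinge at the top edge, so the moment about the hinge is M = F × 0.638136 = 71.4401 × 0.638136 = 45.5885 kN·m.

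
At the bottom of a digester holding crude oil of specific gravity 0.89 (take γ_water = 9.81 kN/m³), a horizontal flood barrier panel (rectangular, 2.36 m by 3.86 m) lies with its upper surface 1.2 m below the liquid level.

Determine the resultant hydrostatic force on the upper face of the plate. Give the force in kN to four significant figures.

F ≈ 95.44 kN

γ = 0.89 × 9.81 = 8.7309 kN/m³.
The plate is horizontal, so pressure is uniform at p = γ·h = 8.7309 × 1.2 = 10.4771 kN/m².
A = 2.36 × 3.86 = 9.1096 m².
F = p·A = 10.4771 × 9.1096 = 95.4422 kN.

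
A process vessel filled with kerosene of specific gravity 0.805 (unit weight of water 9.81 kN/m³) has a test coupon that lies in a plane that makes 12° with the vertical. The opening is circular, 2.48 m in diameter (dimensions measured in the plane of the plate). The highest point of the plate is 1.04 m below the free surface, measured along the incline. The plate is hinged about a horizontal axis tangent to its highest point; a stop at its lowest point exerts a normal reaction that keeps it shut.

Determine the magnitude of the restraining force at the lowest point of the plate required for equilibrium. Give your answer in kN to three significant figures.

γ = 0.805 × 9.81 = 7.89705 kN/m³.
The plate makes 12° with the vertical, i.e. θ = 90° − 12° = 78° to the horizontal. Measuring y along the incline from the free-surface line, vertical depth h = y·sinθ with sinθ = 0.978148.
The centroid is at the centre, 1.24 m below the top of the plate, so y_c = 1.04 + 1.24 = 2.28 m and h_c = 2.28 × 0.978148 = 2.23018 m.
A = π(1.24)² = 4.83051 m².
Resultant F = γ·h_c·A = 7.89705 × 2.23018 × 4.83051 = 85.0742 kN.
I_c = πr⁴/4 = π × 1.24⁴/4 = 1.85685 m⁴.
Centre of pressure: y_p = y_c + I_c/(y_c·A) = 2.28 + 1.85685/(2.28 × 4.83051) = 2.28 + 0.168597 = 2.4486 m along the plane.
The resultant acts 1.24 + 0.168597 = 1.4086 m (along the plate) below the hinge at the top edge, so the moment about the hinge is M = F × 1.4086 = 85.0742 × 1.4086 = 119.836 kN·m.
A normal force at the bottom, 2.48 m from the hinge, must supply this moment: P = 119.836/2.48 = 48.321 kN.

P ≈ 48.3 kN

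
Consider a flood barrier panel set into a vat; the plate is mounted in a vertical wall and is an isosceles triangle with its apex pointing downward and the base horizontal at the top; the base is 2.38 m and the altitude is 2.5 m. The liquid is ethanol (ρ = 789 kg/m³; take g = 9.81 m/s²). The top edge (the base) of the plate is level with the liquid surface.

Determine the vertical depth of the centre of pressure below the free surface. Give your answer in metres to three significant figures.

h_p = 1.25 m

γ = ρg = 789 × 9.81 / 1000 = 7.74009 kN/m³.
With the apex down, the centroid sits h/3 = 2.5/3 = 0.833333 m below the base (the top edge), so the centroid depth is h_c = 0.833333 m.
A = ½ × 2.38 × 2.5 = 2.975 m².
Resultant F = γ·h_c·A = 7.74009 × 0.833333 × 2.975 = 19.189 kN.
I_c = b·h³/36 = 2.38 × 2.5³/36 = 1.03299 m⁴.
Centre of pressure: y_p = y_c + I_c/(y_c·A) = 0.833333 + 1.03299/(0.833333 × 2.975) = 0.833333 + 0.416668 = 1.25 m along the plane.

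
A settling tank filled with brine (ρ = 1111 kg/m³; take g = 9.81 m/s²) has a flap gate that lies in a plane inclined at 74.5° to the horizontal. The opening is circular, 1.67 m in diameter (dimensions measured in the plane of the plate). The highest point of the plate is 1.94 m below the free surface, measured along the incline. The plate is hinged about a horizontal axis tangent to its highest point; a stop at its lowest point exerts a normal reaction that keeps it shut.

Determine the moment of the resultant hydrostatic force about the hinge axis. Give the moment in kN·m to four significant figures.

γ = ρg = 1111 × 9.81 / 1000 = 10.89891 kN/m³.
Let θ = 74.5° be the plate's angle to the horizontal; measure y along the incline from where the plane meets the free surface. Vertical depth h = y·sinθ with sinθ = 0.963630.
The centroid is at the centre, 0.835 m below the top of the plate, so y_c = 1.94 + 0.835 = 2.775 m and h_c = 2.775 × 0.963630 = 2.67407 m.
A = π(0.835)² = 2.1904 m².
Resultant F = γ·h_c·A = 10.89891 × 2.67407 × 2.1904 = 63.838 kN.
I_c = πr⁴/4 = π × 0.835⁴/4 = 0.3818 m⁴.
Centre of pressure: y_p = y_c + I_c/(y_c·A) = 2.775 + 0.3818/(2.775 × 2.1904) = 2.775 + 0.062813 = 2.83781 m along the plane.
The resultant acts 0.835 + 0.062813 = 0.897813 m (along the plate) below the hinge at the top edge, so the moment about the hinge is M = F × 0.897813 = 63.838 × 0.897813 = 57.3146 kN·m.

M ≈ 57.31 kN·m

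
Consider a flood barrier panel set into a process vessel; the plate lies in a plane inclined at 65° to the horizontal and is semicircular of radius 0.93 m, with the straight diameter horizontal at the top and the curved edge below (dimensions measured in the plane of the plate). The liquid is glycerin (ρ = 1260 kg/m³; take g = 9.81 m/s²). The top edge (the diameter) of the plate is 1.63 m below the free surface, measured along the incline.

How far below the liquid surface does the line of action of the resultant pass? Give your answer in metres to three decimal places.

γ = ρg = 1260 × 9.81 / 1000 = 12.3606 kN/m³.
Let θ = 65° be the plate's angle to the horizontal; measure y along the incline from where the plane meets the free surface. Vertical depth h = y·sinθ with sinθ = 0.906308.
The centroid of a semicircle lies 4r/(3π) = 0.394704 m from the diameter, here below the top edge, so y_c = 1.63 + 0.394704 = 2.0247 m and h_c = 2.0247 × 0.906308 = 1.835 m.
A = πr²/2 = π × 0.93²/2 = 1.35858 m².
Resultant F = γ·h_c·A = 12.3606 × 1.835 × 1.35858 = 30.8149 kN.
I_c = (π/8 − 8/(9π))·r⁴ = 0.109757 × 0.93⁴ = 0.0821039 m⁴.
Centre of pressure: y_p = y_c + I_c/(y_c·A) = 2.0247 + 0.0821039/(2.0247 × 1.35858) = 2.0247 + 0.0298482 = 2.05455 m along the plane.
Vertically, h_p = y_p·sinθ = 2.05455 × 0.906308 = 1.86206 m.

h_p = 1.862 m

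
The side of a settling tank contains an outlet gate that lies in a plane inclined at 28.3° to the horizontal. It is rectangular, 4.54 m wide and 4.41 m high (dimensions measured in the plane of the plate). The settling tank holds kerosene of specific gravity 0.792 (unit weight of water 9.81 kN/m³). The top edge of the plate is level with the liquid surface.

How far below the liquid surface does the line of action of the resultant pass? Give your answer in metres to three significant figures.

h_p = 1.39 m

γ = 0.792 × 9.81 = 7.76952 kN/m³.
Let θ = 28.3° be the plate's angle to the horizontal; measure y along the incline from where the plane meets the free surface. Vertical depth h = y·sinθ with sinθ = 0.474088.
The centroid lies 4.41/2 = 2.205 m below the top edge, so y_c = 2.205 m and h_c = 2.205 × 0.474088 = 1.04536 m.
A = 4.54 × 4.41 = 20.0214 m².
Resultant F = γ·h_c·A = 7.76952 × 1.04536 × 20.0214 = 162.613 kN.
I_c = b·h³/12 = 4.54 × 4.41³/12 = 32.4482 m⁴.
Centre of pressure: y_p = y_c + I_c/(y_c·A) = 2.205 + 32.4482/(2.205 × 20.0214) = 2.205 + 0.735 = 2.94 m along the plane.
Vertically, h_p = y_p·sinθ = 2.94 × 0.474088 = 1.39382 m.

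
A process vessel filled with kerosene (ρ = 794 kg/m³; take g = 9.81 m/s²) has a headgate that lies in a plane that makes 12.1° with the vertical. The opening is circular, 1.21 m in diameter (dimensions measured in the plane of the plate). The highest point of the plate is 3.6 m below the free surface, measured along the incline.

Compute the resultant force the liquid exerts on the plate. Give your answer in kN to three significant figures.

F ≈ 36.8 kN

γ = ρg = 794 × 9.81 / 1000 = 7.78914 kN/m³.
The plate makes 12.1° with the vertical, i.e. θ = 90° − 12.1° = 77.9° to the horizontal. Measuring y along the incline from the free-surface line, vertical depth h = y·sinθ with sinθ = 0.977783.
The centroid is at the centre, 0.605 m below the top of the plate, so y_c = 3.6 + 0.605 = 4.205 m and h_c = 4.205 × 0.977783 = 4.11158 m.
A = π(0.605)² = 1.1499 m².
Resultant F = γ·h_c·A = 7.78914 × 4.11158 × 1.1499 = 36.8263 kN.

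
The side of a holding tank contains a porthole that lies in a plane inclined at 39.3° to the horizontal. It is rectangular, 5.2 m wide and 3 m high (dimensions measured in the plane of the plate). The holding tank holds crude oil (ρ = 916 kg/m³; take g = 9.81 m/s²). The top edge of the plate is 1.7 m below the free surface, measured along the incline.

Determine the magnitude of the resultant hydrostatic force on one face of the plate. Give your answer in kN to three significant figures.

F ≈ 284 kN

γ = ρg = 916 × 9.81 / 1000 = 8.98596 kN/m³.
Let θ = 39.3° be the plate's angle to the horizontal; measure y along the incline from where the plane meets the free surface. Vertical depth h = y·sinθ with sinθ = 0.633381.
The centroid lies 3/2 = 1.5 m below the top edge, so y_c = 1.7 + 1.5 = 3.2 m and h_c = 3.2 × 0.633381 = 2.02682 m.
A = 5.2 × 3 = 15.6 m².
Resultant F = γ·h_c·A = 8.98596 × 2.02682 × 15.6 = 284.122 kN.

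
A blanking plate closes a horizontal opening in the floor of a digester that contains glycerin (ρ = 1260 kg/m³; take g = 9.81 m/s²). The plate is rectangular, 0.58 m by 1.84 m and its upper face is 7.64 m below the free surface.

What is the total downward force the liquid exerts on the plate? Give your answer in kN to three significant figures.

γ = ρg = 1260 × 9.81 / 1000 = 12.3606 kN/m³.
The plate is horizontal, so pressure is uniform at p = γ·h = 12.3606 × 7.64 = 94.435 kN/m².
A = 0.58 × 1.84 = 1.0672 m².
F = p·A = 94.435 × 1.0672 = 100.781 kN.

F ≈ 101 kN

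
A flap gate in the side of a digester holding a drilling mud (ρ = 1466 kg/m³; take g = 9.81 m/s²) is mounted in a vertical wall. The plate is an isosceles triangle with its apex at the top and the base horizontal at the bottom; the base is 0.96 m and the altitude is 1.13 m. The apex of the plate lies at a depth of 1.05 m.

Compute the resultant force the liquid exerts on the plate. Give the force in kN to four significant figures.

F ≈ 14.07 kN

γ = ρg = 1466 × 9.81 / 1000 = 14.38146 kN/m³.
With the apex up, the centroid sits 2h/3 = 2 × 1.13/3 = 0.753333 m below the apex, so the centroid depth is h_c = 1.05 + 0.753333 = 1.80333 m.
A = ½ × 0.96 × 1.13 = 0.5424 m².
Resultant F = γ·h_c·A = 14.38146 × 1.80333 × 0.5424 = 14.0669 kN.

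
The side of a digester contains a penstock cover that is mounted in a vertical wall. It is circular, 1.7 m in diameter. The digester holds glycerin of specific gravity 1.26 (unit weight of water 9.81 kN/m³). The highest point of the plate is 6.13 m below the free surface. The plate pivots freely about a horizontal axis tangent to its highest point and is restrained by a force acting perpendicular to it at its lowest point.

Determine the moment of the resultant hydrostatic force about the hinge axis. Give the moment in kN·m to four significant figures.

γ = 1.26 × 9.81 = 12.3606 kN/m³.
The centroid is at the centre, 0.85 m below the top of the plate, so the centroid depth is h_c = 6.13 + 0.85 = 6.98 m.
A = π(0.85)² = 2.2698 m².
Resultant F = γ·h_c·A = 12.3606 × 6.98 × 2.2698 = 195.832 kN.
I_c = πr⁴/4 = π × 0.85⁴/4 = 0.409983 m⁴.
Centre of pressure: y_p = y_c + I_c/(y_c·A) = 6.98 + 0.409983/(6.98 × 2.2698) = 6.98 + 0.0258775 = 7.00588 m along the plane.
The resultant acts 0.85 + 0.0258775 = 0.875877 m (along the plate) below the hinge at the top edge, so the moment about the hinge is M = F × 0.875877 = 195.832 × 0.875877 = 171.525 kN·m.

M ≈ 171.5 kN·m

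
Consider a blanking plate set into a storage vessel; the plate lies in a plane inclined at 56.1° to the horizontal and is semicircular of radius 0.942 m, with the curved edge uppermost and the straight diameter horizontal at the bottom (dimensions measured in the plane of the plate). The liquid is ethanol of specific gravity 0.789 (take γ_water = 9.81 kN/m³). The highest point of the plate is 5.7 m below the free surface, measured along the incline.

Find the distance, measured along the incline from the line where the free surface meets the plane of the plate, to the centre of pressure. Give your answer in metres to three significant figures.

y_p = 6.25 m

γ = 0.789 × 9.81 = 7.74009 kN/m³.
Let θ = 56.1° be the plate's angle to the horizontal; measure y along the incline from where the plane meets the free surface. Vertical depth h = y·sinθ with sinθ = 0.830012.
The centroid lies 4r/(3π) = 0.399797 m above the diameter, so r − 4r/(3π) = 0.942 − 0.399797 = 0.542203 m below the topmost point, so y_c = 5.7 + 0.542203 = 6.2422 m and h_c = 6.2422 × 0.830012 = 5.1811 m.
A = πr²/2 = π × 0.942²/2 = 1.39387 m².
Resultant F = γ·h_c·A = 7.74009 × 5.1811 × 1.39387 = 55.8972 kN.
I_c = (π/8 − 8/(9π))·r⁴ = 0.109757 × 0.942⁴ = 0.0864243 m⁴.
Centre of pressure: y_p = y_c + I_c/(y_c·A) = 6.2422 + 0.0864243/(6.2422 × 1.39387) = 6.2422 + 0.0099329 = 6.25213 m along the plane.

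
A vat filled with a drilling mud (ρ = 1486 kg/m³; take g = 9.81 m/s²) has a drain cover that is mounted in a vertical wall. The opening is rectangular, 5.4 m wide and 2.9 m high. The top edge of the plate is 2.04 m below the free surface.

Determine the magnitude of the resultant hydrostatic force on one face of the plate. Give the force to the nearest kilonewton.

F ≈ 797 kN

γ = ρg = 1486 × 9.81 / 1000 = 14.57766 kN/m³.
The centroid lies 2.9/2 = 1.45 m below the top edge, so the centroid depth is h_c = 2.04 + 1.45 = 3.49 m.
A = 5.4 × 2.9 = 15.66 m².
Resultant F = γ·h_c·A = 14.57766 × 3.49 × 15.66 = 796.719 kN.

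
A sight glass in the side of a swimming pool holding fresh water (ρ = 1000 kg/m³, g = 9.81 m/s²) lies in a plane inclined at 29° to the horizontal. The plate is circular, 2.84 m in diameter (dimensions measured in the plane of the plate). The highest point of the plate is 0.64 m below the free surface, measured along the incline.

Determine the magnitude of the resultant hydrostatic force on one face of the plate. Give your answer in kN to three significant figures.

γ = ρg = 1000 × 9.81 = 9810 N/m³ = 9.81 kN/m³.
Let θ = 29° be the plate's angle to the horizontal; measure y along the incline from where the plane meets the free surface. Vertical depth h = y·sinθ with sinθ = 0.484810.
The centroid is at the centre, 1.42 m below the top of the plate, so y_c = 0.64 + 1.42 = 2.06 m and h_c = 2.06 × 0.484810 = 0.998709 m.
A = π(1.42)² = 6.33471 m².
Resultant F = γ·h_c·A = 9.81 × 0.998709 × 6.33471 = 62.0633 kN.

F ≈ 62.1 kN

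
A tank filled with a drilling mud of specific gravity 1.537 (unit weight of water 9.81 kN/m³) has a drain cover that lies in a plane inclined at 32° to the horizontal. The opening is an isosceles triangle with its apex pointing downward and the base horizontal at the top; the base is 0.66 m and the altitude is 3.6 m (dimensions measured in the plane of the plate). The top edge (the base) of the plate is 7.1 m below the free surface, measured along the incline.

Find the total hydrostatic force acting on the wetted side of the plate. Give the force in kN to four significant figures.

F ≈ 78.79 kN

γ = 1.537 × 9.81 = 15.07797 kN/m³.
Let θ = 32° be the plate's angle to the horizontal; measure y along the incline from where the plane meets the free surface. Vertical depth h = y·sinθ with sinθ = 0.529919.
With the apex down, the centroid sits h/3 = 3.6/3 = 1.2 m below the base (the top edge), so y_c = 7.1 + 1.2 = 8.3 m and h_c = 8.3 × 0.529919 = 4.39833 m.
A = ½ × 0.66 × 3.6 = 1.188 m².
Resultant F = γ·h_c·A = 15.07797 × 4.39833 × 1.188 = 78.7857 kN.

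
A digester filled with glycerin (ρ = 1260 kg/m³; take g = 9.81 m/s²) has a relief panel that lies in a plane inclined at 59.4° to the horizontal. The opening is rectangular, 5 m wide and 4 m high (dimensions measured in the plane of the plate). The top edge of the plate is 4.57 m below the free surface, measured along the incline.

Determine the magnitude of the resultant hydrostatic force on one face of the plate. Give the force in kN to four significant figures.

γ = ρg = 1260 × 9.81 / 1000 = 12.3606 kN/m³.
Let θ = 59.4° be the plate's angle to the horizontal; measure y along the incline from where the plane meets the free surface. Vertical depth h = y·sinθ with sinθ = 0.860742.
The centroid lies 4/2 = 2 m below the top edge, so y_c = 4.57 + 2 = 6.57 m and h_c = 6.57 × 0.860742 = 5.65507 m.
A = 5 × 4 = 20 m².
Resultant F = γ·h_c·A = 12.3606 × 5.65507 × 20 = 1398 kN.

F ≈ 1398 kN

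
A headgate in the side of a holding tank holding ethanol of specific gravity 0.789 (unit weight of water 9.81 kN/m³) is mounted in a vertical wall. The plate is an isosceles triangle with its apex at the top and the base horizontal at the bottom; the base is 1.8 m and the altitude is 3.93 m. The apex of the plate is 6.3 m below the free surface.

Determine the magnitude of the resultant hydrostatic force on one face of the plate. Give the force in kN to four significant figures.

F ≈ 244.2 kN

γ = 0.789 × 9.81 = 7.74009 kN/m³.
With the apex up, the centroid sits 2h/3 = 2 × 3.93/3 = 2.62 m below the apex, so the centroid depth is h_c = 6.3 + 2.62 = 8.92 m.
A = ½ × 1.8 × 3.93 = 3.537 m².
Resultant F = γ·h_c·A = 7.74009 × 8.92 × 3.537 = 244.2 kN.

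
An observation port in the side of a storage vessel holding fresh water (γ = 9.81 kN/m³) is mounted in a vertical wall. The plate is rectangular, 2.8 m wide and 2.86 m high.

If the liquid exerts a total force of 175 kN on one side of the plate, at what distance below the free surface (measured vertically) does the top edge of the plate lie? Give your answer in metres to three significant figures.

γ = 9.81 kN/m³.
A = 2.8 × 2.86 = 8.008 m².
From F = γ·h_c·A, the centroid depth is h_c = 175/(9.81 × 8.008) = 2.22764 m.
The centroid lies 2.86/2 = 1.43 m below the top edge, so the top edge sits at h_top = 2.22764 − 1.43 = 0.79764 m below the surface.

d_top ≈ 0.798 m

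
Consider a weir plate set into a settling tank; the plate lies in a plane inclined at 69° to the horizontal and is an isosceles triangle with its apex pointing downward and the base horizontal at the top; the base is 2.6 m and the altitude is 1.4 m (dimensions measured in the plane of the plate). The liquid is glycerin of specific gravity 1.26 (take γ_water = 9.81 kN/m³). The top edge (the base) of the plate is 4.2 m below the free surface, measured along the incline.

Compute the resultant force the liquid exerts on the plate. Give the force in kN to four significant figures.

γ = 1.26 × 9.81 = 12.3606 kN/m³.
Let θ = 69° be the plate's angle to the horizontal; measure y along the incline from where the plane meets the free surface. Vertical depth h = y·sinθ with sinθ = 0.933580.
With the apex down, the centroid sits h/3 = 1.4/3 = 0.466667 m below the base (the top edge), so y_c = 4.2 + 0.466667 = 4.66667 m and h_c = 4.66667 × 0.933580 = 4.35671 m.
A = ½ × 2.6 × 1.4 = 1.82 m².
Resultant F = γ·h_c·A = 12.3606 × 4.35671 × 1.82 = 98.0098 kN.

F ≈ 98.01 kN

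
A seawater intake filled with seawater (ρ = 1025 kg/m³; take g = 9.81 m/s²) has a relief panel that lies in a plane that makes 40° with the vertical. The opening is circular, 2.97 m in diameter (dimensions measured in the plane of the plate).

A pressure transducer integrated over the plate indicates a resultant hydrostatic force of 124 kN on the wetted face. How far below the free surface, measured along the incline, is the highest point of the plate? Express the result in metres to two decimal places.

y_top ≈ 0.84 m

γ = ρg = 1025 × 9.81 / 1000 = 10.05525 kN/m³.
A = π(1.485)² = 6.92792 m².
From F = γ·h_c·A, the centroid depth is h_c = 124/(10.05525 × 6.92792) = 1.78002 m.
The plate makes 40° with the vertical, i.e. θ = 90° − 40° = 50° to the horizontal. Measuring y along the incline from the free-surface line, vertical depth h = y·sinθ with sinθ = 0.766044.
Along the incline, y_c = h_c/sinθ = 1.78002/0.766044 = 2.32365 m.
The centroid is at the centre, 1.485 m below the top of the plate, so the highest point sits at y_top = 2.32365 − 1.485 = 0.83865 m along the incline.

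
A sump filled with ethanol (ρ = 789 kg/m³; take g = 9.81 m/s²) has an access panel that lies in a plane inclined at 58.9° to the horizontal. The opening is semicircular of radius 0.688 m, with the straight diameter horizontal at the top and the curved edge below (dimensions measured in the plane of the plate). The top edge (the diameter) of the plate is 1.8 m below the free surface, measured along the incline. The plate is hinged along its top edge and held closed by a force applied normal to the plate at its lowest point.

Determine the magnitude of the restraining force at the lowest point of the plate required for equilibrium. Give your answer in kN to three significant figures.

γ = ρg = 789 × 9.81 / 1000 = 7.74009 kN/m³.
Let θ = 58.9° be the plate's angle to the horizontal; measure y along the incline from where the plane meets the free surface. Vertical depth h = y·sinθ with sinθ = 0.856267.
The centroid of a semicircle lies 4r/(3π) = 0.291996 m from the diameter, here below the top edge, so y_c = 1.8 + 0.291996 = 2.092 m and h_c = 2.092 × 0.856267 = 1.79131 m.
A = πr²/2 = π × 0.688²/2 = 0.743527 m².
Resultant F = γ·h_c·A = 7.74009 × 1.79131 × 0.743527 = 10.3089 kN.
I_c = (π/8 − 8/(9π))·r⁴ = 0.109757 × 0.688⁴ = 0.0245916 m⁴.
Centre of pressure: y_p = y_c + I_c/(y_c·A) = 2.092 + 0.0245916/(2.092 × 0.743527) = 2.092 + 0.0158099 = 2.10781 m along the plane.
The resultant acts 0.291996 + 0.0158099 = 0.307806 m (along the plate) below the hinge at the top edge, so the moment about the hinge is M = F × 0.307806 = 10.3089 × 0.307806 = 3.17314 kN·m.
A normal force at the bottom, 0.688 m from the hinge, must supply this moment: P = 3.17314/0.688 = 4.61212 kN.

P ≈ 4.61 kN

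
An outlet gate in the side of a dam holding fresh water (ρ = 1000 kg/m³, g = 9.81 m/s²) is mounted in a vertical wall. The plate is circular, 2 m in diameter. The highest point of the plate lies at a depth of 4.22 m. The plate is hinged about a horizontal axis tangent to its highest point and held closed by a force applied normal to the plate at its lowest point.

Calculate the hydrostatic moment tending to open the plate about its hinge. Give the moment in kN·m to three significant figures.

M ≈ 169 kN·m

γ = ρg = 1000 × 9.81 = 9810 N/m³ = 9.81 kN/m³.
The centroid is at the centre, 1 m below the top of the plate, so the centroid depth is h_c = 4.22 + 1 = 5.22 m.
A = π(1)² = 3.14159 m².
Resultant F = γ·h_c·A = 9.81 × 5.22 × 3.14159 = 160.875 kN.
I_c = πr⁴/4 = π × 1⁴/4 = 0.785398 m⁴.
Centre of pressure: y_p = y_c + I_c/(y_c·A) = 5.22 + 0.785398/(5.22 × 3.14159) = 5.22 + 0.0478928 = 5.26789 m along the plane.
The resultant acts 1 + 0.0478928 = 1.04789 m (along the plate) below the hinge at the top edge, so the moment about the hinge is M = F × 1.04789 = 160.875 × 1.04789 = 168.579 kN·m.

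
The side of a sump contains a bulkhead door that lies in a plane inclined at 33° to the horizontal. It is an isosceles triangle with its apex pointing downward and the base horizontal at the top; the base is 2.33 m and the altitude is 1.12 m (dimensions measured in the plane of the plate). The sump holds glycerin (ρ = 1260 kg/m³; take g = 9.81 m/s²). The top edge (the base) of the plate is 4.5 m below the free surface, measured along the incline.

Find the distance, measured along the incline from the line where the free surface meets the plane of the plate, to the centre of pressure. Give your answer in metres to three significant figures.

γ = ρg = 1260 × 9.81 / 1000 = 12.3606 kN/m³.
Let θ = 33° be the plate's angle to the horizontal; measure y along the incline from where the plane meets the free surface. Vertical depth h = y·sinθ with sinθ = 0.544639.
With the apex down, the centroid sits h/3 = 1.12/3 = 0.373333 m below the base (the top edge), so y_c = 4.5 + 0.373333 = 4.87333 m and h_c = 4.87333 × 0.544639 = 2.65421 m.
A = ½ × 2.33 × 1.12 = 1.3048 m².
Resultant F = γ·h_c·A = 12.3606 × 2.65421 × 1.3048 = 42.8074 kN.
I_c = b·h³/36 = 2.33 × 1.12³/36 = 0.0909301 m⁴.
Centre of pressure: y_p = y_c + I_c/(y_c·A) = 4.87333 + 0.0909301/(4.87333 × 1.3048) = 4.87333 + 0.0143001 = 4.88763 m along the plane.

y_p = 4.89 m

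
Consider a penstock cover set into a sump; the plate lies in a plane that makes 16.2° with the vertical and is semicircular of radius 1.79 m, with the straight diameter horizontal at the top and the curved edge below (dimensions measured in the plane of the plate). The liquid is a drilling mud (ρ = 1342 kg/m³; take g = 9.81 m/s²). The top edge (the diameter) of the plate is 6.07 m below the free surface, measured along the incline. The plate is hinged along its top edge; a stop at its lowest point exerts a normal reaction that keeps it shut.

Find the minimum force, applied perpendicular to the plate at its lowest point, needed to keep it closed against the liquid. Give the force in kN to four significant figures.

P ≈ 192.4 kN

γ = ρg = 1342 × 9.81 / 1000 = 13.16502 kN/m³.
The plate makes 16.2° with the vertical, i.e. θ = 90° − 16.2° = 73.8° to the horizontal. Measuring y along the incline from the free-surface line, vertical depth h = y·sinθ with sinθ = 0.960294.
The centroid of a semicircle lies 4r/(3π) = 0.7597 m from the diameter, here below the top edge, so y_c = 6.07 + 0.7597 = 6.8297 m and h_c = 6.8297 × 0.960294 = 6.55852 m.
A = πr²/2 = π × 1.79²/2 = 5.03299 m².
Resultant F = γ·h_c·A = 13.16502 × 6.55852 × 5.03299 = 434.564 kN.
I_c = (π/8 − 8/(9π))·r⁴ = 0.109757 × 1.79⁴ = 1.12679 m⁴.
Centre of pressure: y_p = y_c + I_c/(y_c·A) = 6.8297 + 1.12679/(6.8297 × 5.03299) = 6.8297 + 0.0327805 = 6.86248 m along the plane.
The resultant acts 0.7597 + 0.0327805 = 0.792481 m (along the plate) below the hinge at the top edge, so the moment about the hinge is M = F × 0.792481 = 434.564 × 0.792481 = 344.384 kN·m.
A normal force at the bottom, 1.79 m from the hinge, must supply this moment: P = 344.384/1.79 = 192.393 kN.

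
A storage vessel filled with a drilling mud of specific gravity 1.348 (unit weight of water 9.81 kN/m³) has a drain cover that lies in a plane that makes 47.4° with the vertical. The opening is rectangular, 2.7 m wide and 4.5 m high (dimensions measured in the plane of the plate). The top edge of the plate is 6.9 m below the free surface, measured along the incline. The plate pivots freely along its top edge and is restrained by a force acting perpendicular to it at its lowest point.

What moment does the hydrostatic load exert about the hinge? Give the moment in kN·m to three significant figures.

γ = 1.348 × 9.81 = 13.22388 kN/m³.
The plate makes 47.4° with the vertical, i.e. θ = 90° − 47.4° = 42.6° to the horizontal. Measuring y along the incline from the free-surface line, vertical depth h = y·sinθ with sinθ = 0.676876.
The centroid lies 4.5/2 = 2.25 m below the top edge, so y_c = 6.9 + 2.25 = 9.15 m and h_c = 9.15 × 0.676876 = 6.19342 m.
A = 2.7 × 4.5 = 12.15 m².
Resultant F = γ·h_c·A = 13.22388 × 6.19342 × 12.15 = 995.098 kN.
I_c = b·h³/12 = 2.7 × 4.5³/12 = 20.5031 m⁴.
Centre of pressure: y_p = y_c + I_c/(y_c·A) = 9.15 + 20.5031/(9.15 × 12.15) = 9.15 + 0.184426 = 9.33443 m along the plane.
The resultant acts 2.25 + 0.184426 = 2.43443 m (along the plate) below the hinge at the top edge, so the moment about the hinge is M = F × 2.43443 = 995.098 × 2.43443 = 2422.5 kN·m.

M ≈ 2420 kN·m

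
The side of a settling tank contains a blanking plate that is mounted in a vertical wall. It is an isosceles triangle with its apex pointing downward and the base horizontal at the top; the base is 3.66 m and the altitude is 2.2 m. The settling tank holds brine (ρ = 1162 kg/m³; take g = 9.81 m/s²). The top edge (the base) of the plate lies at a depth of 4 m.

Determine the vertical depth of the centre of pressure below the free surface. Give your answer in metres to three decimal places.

h_p = 4.790 m

γ = ρg = 1162 × 9.81 / 1000 = 11.39922 kN/m³.
With the apex down, the centroid sits h/3 = 2.2/3 = 0.733333 m below the base (the top edge), so the centroid depth is h_c = 4 + 0.733333 = 4.73333 m.
A = ½ × 3.66 × 2.2 = 4.026 m².
Resultant F = γ·h_c·A = 11.39922 × 4.73333 × 4.026 = 217.228 kN.
I_c = b·h³/36 = 3.66 × 2.2³/36 = 1.08255 m⁴.
Centre of pressure: y_p = y_c + I_c/(y_c·A) = 4.73333 + 1.08255/(4.73333 × 4.026) = 4.73333 + 0.0568077 = 4.79014 m along the plane.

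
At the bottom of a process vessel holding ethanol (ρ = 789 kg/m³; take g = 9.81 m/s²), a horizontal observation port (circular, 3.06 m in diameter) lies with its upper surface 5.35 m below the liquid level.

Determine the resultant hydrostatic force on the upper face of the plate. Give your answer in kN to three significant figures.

F ≈ 305 kN

γ = ρg = 789 × 9.81 / 1000 = 7.74009 kN/m³.
The plate is horizontal, so pressure is uniform at p = γ·h = 7.74009 × 5.35 = 41.4095 kN/m².
A = π(1.53)² = 7.35415 m².
F = p·A = 41.4095 × 7.35415 = 304.532 kN.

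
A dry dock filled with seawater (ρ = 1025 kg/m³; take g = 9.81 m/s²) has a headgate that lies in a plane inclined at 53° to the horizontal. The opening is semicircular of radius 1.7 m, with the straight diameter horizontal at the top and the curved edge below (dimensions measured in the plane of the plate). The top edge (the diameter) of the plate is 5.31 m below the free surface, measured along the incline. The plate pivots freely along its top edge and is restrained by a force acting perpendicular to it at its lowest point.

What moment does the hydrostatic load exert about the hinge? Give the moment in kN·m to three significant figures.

γ = ρg = 1025 × 9.81 / 1000 = 10.05525 kN/m³.
Let θ = 53° be the plate's angle to the horizontal; measure y along the incline from where the plane meets the free surface. Vertical depth h = y·sinθ with sinθ = 0.798636.
The centroid of a semicircle lies 4r/(3π) = 0.721502 m from the diameter, here below the top edge, so y_c = 5.31 + 0.721502 = 6.0315 m and h_c = 6.0315 × 0.798636 = 4.81697 m.
A = πr²/2 = π × 1.7²/2 = 4.5396 m².
Resultant F = γ·h_c·A = 10.05525 × 4.81697 × 4.5396 = 219.879 kN.
I_c = (π/8 − 8/(9π))·r⁴ = 0.109757 × 1.7⁴ = 0.916701 m⁴.
Centre of pressure: y_p = y_c + I_c/(y_c·A) = 6.0315 + 0.916701/(6.0315 × 4.5396) = 6.0315 + 0.0334799 = 6.06498 m along the plane.
The resultant acts 0.721502 + 0.0334799 = 0.754982 m (along the plate) below the hinge at the top edge, so the moment about the hinge is M = F × 0.754982 = 219.879 × 0.754982 = 166.005 kN·m.

M ≈ 166 kN·m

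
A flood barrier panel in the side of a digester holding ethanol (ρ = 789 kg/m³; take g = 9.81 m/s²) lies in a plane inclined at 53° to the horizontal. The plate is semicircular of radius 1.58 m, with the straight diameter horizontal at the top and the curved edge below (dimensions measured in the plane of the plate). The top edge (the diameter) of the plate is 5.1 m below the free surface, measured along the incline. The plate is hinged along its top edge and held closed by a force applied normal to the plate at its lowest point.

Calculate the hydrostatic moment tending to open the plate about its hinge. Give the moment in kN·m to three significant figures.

γ = ρg = 789 × 9.81 / 1000 = 7.74009 kN/m³.
Let θ = 53° be the plate's angle to the horizontal; measure y along the incline from where the plane meets the free surface. Vertical depth h = y·sinθ with sinθ = 0.798636.
The centroid of a semicircle lies 4r/(3π) = 0.670573 m from the diameter, here below the top edge, so y_c = 5.1 + 0.670573 = 5.77057 m and h_c = 5.77057 × 0.798636 = 4.60858 m.
A = πr²/2 = π × 1.58²/2 = 3.92134 m².
Resultant F = γ·h_c·A = 7.74009 × 4.60858 × 3.92134 = 139.877 kN.
I_c = (π/8 − 8/(9π))·r⁴ = 0.109757 × 1.58⁴ = 0.684007 m⁴.
Centre of pressure: y_p = y_c + I_c/(y_c·A) = 5.77057 + 0.684007/(5.77057 × 3.92134) = 5.77057 + 0.0302279 = 5.8008 m along the plane.
The resultant acts 0.670573 + 0.0302279 = 0.700801 m (along the plate) below the hinge at the top edge, so the moment about the hinge is M = F × 0.700801 = 139.877 × 0.700801 = 98.0259 kN·m.

M ≈ 98.0 kN·m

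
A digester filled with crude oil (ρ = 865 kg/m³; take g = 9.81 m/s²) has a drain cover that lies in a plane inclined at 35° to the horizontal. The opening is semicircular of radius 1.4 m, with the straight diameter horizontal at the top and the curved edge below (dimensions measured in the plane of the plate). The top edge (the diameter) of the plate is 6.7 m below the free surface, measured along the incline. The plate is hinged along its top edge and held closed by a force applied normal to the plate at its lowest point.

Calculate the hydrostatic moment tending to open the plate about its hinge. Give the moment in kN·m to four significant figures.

M ≈ 67.00 kN·m

γ = ρg = 865 × 9.81 / 1000 = 8.48565 kN/m³.
Let θ = 35° be the plate's angle to the horizontal; measure y along the incline from where the plane meets the free surface. Vertical depth h = y·sinθ with sinθ = 0.573576.
The centroid of a semicircle lies 4r/(3π) = 0.594178 m from the diameter, here below the top edge, so y_c = 6.7 + 0.594178 = 7.29418 m and h_c = 7.29418 × 0.573576 = 4.18377 m.
A = πr²/2 = π × 1.4²/2 = 3.07876 m².
Resultant F = γ·h_c·A = 8.48565 × 4.18377 × 3.07876 = 109.302 kN.
I_c = (π/8 − 8/(9π))·r⁴ = 0.109757 × 1.4⁴ = 0.421642 m⁴.
Centre of pressure: y_p = y_c + I_c/(y_c·A) = 7.29418 + 0.421642/(7.29418 × 3.07876) = 7.29418 + 0.0187755 = 7.31296 m along the plane.
The resultant acts 0.594178 + 0.0187755 = 0.612953 m (along the plate) below the hinge at the top edge, so the moment about the hinge is M = F × 0.612953 = 109.302 × 0.612953 = 66.997 kN·m.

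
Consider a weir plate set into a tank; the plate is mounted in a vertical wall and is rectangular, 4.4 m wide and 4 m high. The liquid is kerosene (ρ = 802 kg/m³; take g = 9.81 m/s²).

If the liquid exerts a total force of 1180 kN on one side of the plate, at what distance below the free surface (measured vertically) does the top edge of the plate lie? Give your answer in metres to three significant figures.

γ = ρg = 802 × 9.81 / 1000 = 7.86762 kN/m³.
A = 4.4 × 4 = 17.6 m².
From F = γ·h_c·A, the centroid depth is h_c = 1180/(7.86762 × 17.6) = 8.52169 m.
The centroid lies 4/2 = 2 m below the top edge, so the top edge sits at h_top = 8.52169 − 2 = 6.52169 m below the surface.

d_top ≈ 6.52 m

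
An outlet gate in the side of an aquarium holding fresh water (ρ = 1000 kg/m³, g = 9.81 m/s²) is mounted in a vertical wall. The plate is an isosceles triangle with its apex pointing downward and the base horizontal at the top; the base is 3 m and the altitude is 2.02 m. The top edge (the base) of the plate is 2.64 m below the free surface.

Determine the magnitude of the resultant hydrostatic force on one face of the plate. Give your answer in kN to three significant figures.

γ = ρg = 1000 × 9.81 = 9810 N/m³ = 9.81 kN/m³.
With the apex down, the centroid sits h/3 = 2.02/3 = 0.673333 m below the base (the top edge), so the centroid depth is h_c = 2.64 + 0.673333 = 3.31333 m.
A = ½ × 3 × 2.02 = 3.03 m².
Resultant F = γ·h_c·A = 9.81 × 3.31333 × 3.03 = 98.4864 kN.

F ≈ 98.5 kN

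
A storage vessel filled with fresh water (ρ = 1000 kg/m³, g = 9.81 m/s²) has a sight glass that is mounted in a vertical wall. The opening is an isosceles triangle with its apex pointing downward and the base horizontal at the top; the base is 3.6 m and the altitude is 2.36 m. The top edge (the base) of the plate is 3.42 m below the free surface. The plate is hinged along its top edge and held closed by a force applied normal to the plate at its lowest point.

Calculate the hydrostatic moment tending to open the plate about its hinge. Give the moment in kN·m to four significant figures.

M ≈ 150.8 kN·m

γ = ρg = 1000 × 9.81 = 9810 N/m³ = 9.81 kN/m³.
With the apex down, the centroid sits h/3 = 2.36/3 = 0.786667 m below the base (the top edge), so the centroid depth is h_c = 3.42 + 0.786667 = 4.20667 m.
A = ½ × 3.6 × 2.36 = 4.248 m².
Resultant F = γ·h_c·A = 9.81 × 4.20667 × 4.248 = 175.304 kN.
I_c = b·h³/36 = 3.6 × 2.36³/36 = 1.31443 m⁴.
Centre of pressure: y_p = y_c + I_c/(y_c·A) = 4.20667 + 1.31443/(4.20667 × 4.248) = 4.20667 + 0.0735554 = 4.28023 m along the plane.
The resultant acts 0.786667 + 0.0735554 = 0.860222 m (along the plate) below the hinge at the top edge, so the moment about the hinge is M = F × 0.860222 = 175.304 × 0.860222 = 150.8 kN·m.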